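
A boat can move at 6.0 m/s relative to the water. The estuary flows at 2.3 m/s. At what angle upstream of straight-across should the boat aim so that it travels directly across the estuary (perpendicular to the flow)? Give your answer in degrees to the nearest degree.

To cancel the current, the upstream component of the boat's velocity must equal the flow: 6.0 sin θ = 2.3.
sin θ = 2.3 / 6.0 = 0.3833.
θ = arcsin(0.3833) = 22.540°.

23°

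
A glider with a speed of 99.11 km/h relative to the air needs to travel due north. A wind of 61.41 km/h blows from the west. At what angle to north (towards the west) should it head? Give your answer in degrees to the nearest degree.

38°

The wind pushes perpendicular to the desired track; the heading must have a component into the wind equal to 61.41 km/h: 99.11 sin θ = 61.41.
sin θ = 0.6196, so θ = 38.288°.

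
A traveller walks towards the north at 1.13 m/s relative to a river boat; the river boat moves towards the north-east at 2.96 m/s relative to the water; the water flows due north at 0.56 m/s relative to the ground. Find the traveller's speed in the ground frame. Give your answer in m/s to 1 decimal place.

4.3 m/s

In east/north components (m/s): traveller relative to river boat = (0.000, 1.130); river boat relative to water = (2.093, 2.093); water relative to ground = (0.000, 0.560).
Sum = (2.093, 3.783) m/s.
Speed = |(2.093, 3.783)| = 4.323 m/s.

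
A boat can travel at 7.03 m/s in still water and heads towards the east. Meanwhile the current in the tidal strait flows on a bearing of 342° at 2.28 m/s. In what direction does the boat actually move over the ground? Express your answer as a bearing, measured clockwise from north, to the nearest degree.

Taking east as x and north as y: velocity relative to the water = (7.030, 0.000) m/s; the water relative to ground = (-0.705, 2.168) m/s.
Velocity relative to ground = (7.030, 0.000) + (-0.705, 2.168) = (6.325, 2.168) m/s.
Bearing = atan2(6.33, 2.17) = 71.08° clockwise from north.

071°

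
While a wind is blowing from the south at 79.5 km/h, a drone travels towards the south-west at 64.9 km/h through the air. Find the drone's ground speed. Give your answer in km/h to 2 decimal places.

56.88 km/h

Taking east as x and north as y: velocity relative to the air = (-45.891, -45.891) km/h; the air relative to ground = (0.000, 79.500) km/h.
Velocity relative to ground = (-45.891, -45.891) + (0.000, 79.500) = (-45.891, 33.609) km/h.
Speed = |(-45.891, 33.609)| = 56.882 km/h.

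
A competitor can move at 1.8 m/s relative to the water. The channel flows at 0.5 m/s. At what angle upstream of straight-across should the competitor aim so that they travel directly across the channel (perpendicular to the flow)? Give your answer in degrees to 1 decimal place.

To cancel the current, the upstream component of the competitor's velocity must equal the flow: 1.8 sin θ = 0.5.
sin θ = 0.5 / 1.8 = 0.2778.
θ = arcsin(0.2778) = 16.128°.

16.1°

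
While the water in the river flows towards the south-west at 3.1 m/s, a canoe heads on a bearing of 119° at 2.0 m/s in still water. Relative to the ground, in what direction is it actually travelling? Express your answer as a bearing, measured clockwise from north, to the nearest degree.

188°

Taking east as x and north as y: velocity relative to the water = (1.749, -0.970) m/s; the water relative to ground = (-2.192, -2.192) m/s.
Velocity relative to ground = (1.749, -0.970) + (-2.192, -2.192) = (-0.443, -3.162) m/s.
Bearing = atan2(-0.44, -3.16) = 187.97° clockwise from north.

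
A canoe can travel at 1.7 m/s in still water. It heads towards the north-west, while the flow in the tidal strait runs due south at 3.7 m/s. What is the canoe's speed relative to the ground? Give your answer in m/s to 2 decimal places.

2.77 m/s

Taking east as x and north as y: velocity relative to the water = (-1.202, 1.202) m/s; the water relative to ground = (0.000, -3.700) m/s.
Velocity relative to ground = (-1.202, 1.202) + (0.000, -3.700) = (-1.202, -2.498) m/s.
Speed = |(-1.202, -2.498)| = 2.772 m/s.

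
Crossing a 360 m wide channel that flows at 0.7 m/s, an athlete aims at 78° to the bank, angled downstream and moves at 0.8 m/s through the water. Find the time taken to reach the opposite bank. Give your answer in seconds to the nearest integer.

460 s

The component of the athlete's velocity perpendicular to the bank is 0.8 × sin 78° = 0.783 m/s.
Only the cross-stream component determines the crossing time; the current contributes nothing perpendicular to the bank.
Time = 360 / 0.783 = 460.053 s.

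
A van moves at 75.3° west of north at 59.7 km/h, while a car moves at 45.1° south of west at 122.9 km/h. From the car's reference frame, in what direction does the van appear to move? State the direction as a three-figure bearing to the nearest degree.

Taking east as x and north as y: van velocity = (-57.746, 15.149) km/h; car velocity = (-86.752, -87.055) km/h.
Velocity of van relative to car = (-57.746, 15.149) − (-86.752, -87.055) = (29.006, 102.204) km/h.
Bearing = atan2(29.01, 102.20) = 15.84° clockwise from north.

016°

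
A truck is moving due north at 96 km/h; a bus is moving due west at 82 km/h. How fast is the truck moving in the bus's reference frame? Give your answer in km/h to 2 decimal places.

Taking east as x and north as y: truck velocity = (0.000, 96.000) km/h; bus velocity = (-82.000, 0.000) km/h.
Velocity of truck relative to bus = (0.000, 96.000) − (-82.000, 0.000) = (82.000, 96.000) km/h.
Magnitude = |(82.000, 96.000)| = 126.254 km/h.

126.25 km/h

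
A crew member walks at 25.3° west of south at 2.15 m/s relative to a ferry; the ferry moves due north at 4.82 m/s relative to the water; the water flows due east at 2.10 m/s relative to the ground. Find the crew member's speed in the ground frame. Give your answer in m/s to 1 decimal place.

In east/north components (m/s): crew member relative to ferry = (-0.919, -1.944); ferry relative to water = (0.000, 4.820); water relative to ground = (2.100, 0.000).
Sum = (1.181, 2.876) m/s.
Speed = |(1.181, 2.876)| = 3.109 m/s.

3.1 m/s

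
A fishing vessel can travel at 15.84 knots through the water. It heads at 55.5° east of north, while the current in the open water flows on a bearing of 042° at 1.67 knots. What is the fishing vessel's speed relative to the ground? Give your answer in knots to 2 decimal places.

Taking east as x and north as y: velocity relative to the water = (13.054, 8.972) knots; the water relative to ground = (1.117, 1.241) knots.
Velocity relative to ground = (13.054, 8.972) + (1.117, 1.241) = (14.172, 10.213) knots.
Speed = |(14.172, 10.213)| = 17.468 knots.

17.47 knots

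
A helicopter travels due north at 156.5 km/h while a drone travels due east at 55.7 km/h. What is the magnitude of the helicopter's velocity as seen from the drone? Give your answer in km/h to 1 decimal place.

Taking east as x and north as y: helicopter velocity = (0.000, 156.500) km/h; drone velocity = (55.700, 0.000) km/h.
Velocity of helicopter relative to drone = (0.000, 156.500) − (55.700, 0.000) = (-55.700, 156.500) km/h.
Magnitude = |(-55.700, 156.500)| = 166.117 km/h.

166.1 km/h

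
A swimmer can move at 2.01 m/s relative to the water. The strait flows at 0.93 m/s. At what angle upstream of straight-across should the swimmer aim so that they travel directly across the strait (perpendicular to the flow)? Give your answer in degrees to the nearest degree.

To cancel the current, the upstream component of the swimmer's velocity must equal the flow: 2.01 sin θ = 0.93.
sin θ = 0.93 / 2.01 = 0.4627.
θ = arcsin(0.4627) = 27.561°.

28°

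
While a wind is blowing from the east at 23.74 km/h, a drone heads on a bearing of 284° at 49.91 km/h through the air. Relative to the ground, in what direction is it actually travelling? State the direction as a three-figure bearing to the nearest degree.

279°

Taking east as x and north as y: velocity relative to the air = (-48.427, 12.074) km/h; the air relative to ground = (-23.740, 0.000) km/h.
Velocity relative to ground = (-48.427, 12.074) + (-23.740, 0.000) = (-72.167, 12.074) km/h.
Bearing = atan2(-72.17, 12.07) = 279.50° clockwise from north.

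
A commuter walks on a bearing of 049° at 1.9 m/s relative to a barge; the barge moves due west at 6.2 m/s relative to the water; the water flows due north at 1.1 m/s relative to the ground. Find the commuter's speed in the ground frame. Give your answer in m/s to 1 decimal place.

5.3 m/s

In east/north components (m/s): commuter relative to barge = (1.434, 1.247); barge relative to water = (-6.200, 0.000); water relative to ground = (0.000, 1.100).
Sum = (-4.766, 2.347) m/s.
Speed = |(-4.766, 2.347)| = 5.312 m/s.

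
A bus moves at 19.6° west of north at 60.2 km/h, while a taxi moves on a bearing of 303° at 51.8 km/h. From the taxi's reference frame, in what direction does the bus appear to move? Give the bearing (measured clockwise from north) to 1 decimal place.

039.2°

Taking east as x and north as y: bus velocity = (-20.194, 56.712) km/h; taxi velocity = (-43.443, 28.212) km/h.
Velocity of bus relative to taxi = (-20.194, 56.712) − (-43.443, 28.212) = (23.249, 28.500) km/h.
Bearing = atan2(23.25, 28.50) = 39.21° clockwise from north.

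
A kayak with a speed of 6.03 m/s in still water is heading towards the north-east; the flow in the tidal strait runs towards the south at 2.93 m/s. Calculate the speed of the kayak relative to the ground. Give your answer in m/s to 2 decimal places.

Taking east as x and north as y: velocity relative to the water = (4.264, 4.264) m/s; the water relative to ground = (0.000, -2.930) m/s.
Velocity relative to ground = (4.264, 4.264) + (0.000, -2.930) = (4.264, 1.334) m/s.
Speed = |(4.264, 1.334)| = 4.468 m/s.

4.47 m/s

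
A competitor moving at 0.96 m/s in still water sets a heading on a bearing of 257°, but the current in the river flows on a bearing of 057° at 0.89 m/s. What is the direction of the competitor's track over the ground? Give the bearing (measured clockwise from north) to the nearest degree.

325°

Taking east as x and north as y: velocity relative to the water = (-0.935, -0.216) m/s; the water relative to ground = (0.746, 0.485) m/s.
Velocity relative to ground = (-0.935, -0.216) + (0.746, 0.485) = (-0.189, 0.269) m/s.
Bearing = atan2(-0.19, 0.27) = 324.89° clockwise from north.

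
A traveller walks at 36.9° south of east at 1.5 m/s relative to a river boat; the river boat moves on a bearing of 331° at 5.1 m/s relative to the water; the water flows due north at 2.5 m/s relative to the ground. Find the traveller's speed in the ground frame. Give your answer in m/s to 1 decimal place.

6.2 m/s

In east/north components (m/s): traveller relative to river boat = (1.200, -0.901); river boat relative to water = (-2.473, 4.461); water relative to ground = (0.000, 2.500).
Sum = (-1.273, 6.060) m/s.
Speed = |(-1.273, 6.060)| = 6.192 m/s.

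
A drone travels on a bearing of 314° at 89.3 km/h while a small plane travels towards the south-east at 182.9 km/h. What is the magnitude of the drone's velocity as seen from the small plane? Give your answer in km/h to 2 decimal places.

272.19 km/h

Taking east as x and north as y: drone velocity = (-64.237, 62.033) km/h; small plane velocity = (129.330, -129.330) km/h.
Velocity of drone relative to small plane = (-64.237, 62.033) − (129.330, -129.330) = (-193.567, 191.363) km/h.
Magnitude = |(-193.567, 191.363)| = 272.191 km/h.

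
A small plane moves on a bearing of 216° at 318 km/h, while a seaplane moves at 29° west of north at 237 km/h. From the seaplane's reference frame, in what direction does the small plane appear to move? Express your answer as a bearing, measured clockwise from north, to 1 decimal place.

Taking east as x and north as y: small plane velocity = (-186.916, -257.267) km/h; seaplane velocity = (-114.900, 207.285) km/h.
Velocity of small plane relative to seaplane = (-186.916, -257.267) − (-114.900, 207.285) = (-72.016, -464.552) km/h.
Bearing = atan2(-72.02, -464.55) = 188.81° clockwise from north.

188.8°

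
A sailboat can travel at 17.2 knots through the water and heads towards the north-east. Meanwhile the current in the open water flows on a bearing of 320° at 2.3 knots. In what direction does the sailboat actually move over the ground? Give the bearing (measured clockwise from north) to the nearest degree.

Taking east as x and north as y: velocity relative to the water = (12.162, 12.162) knots; the water relative to ground = (-1.478, 1.762) knots.
Velocity relative to ground = (12.162, 12.162) + (-1.478, 1.762) = (10.684, 13.924) knots.
Bearing = atan2(10.68, 13.92) = 37.50° clockwise from north.

037°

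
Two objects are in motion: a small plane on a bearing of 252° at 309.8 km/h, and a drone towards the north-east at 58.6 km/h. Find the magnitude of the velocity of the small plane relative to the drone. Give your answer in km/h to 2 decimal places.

Taking east as x and north as y: small plane velocity = (-294.637, -95.733) km/h; drone velocity = (41.436, 41.436) km/h.
Velocity of small plane relative to drone = (-294.637, -95.733) − (41.436, 41.436) = (-336.074, -137.170) km/h.
Magnitude = |(-336.074, -137.170)| = 362.989 km/h.

362.99 km/h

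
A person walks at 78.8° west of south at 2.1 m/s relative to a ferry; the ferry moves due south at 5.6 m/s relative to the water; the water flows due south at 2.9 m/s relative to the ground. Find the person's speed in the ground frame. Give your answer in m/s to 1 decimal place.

In east/north components (m/s): person relative to ferry = (-2.060, -0.408); ferry relative to water = (0.000, -5.600); water relative to ground = (0.000, -2.900).
Sum = (-2.060, -8.908) m/s.
Speed = |(-2.060, -8.908)| = 9.143 m/s.

9.1 m/s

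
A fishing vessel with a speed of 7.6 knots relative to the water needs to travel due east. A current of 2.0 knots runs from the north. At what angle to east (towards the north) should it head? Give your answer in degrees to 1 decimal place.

The current pushes perpendicular to the desired track; the heading must have a component into the current equal to 2.0 knots: 7.6 sin θ = 2.0.
sin θ = 0.2632, so θ = 15.258°.

15.3°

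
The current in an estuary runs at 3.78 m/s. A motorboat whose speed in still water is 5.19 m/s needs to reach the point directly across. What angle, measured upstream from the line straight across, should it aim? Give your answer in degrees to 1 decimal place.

46.7°

To cancel the current, the upstream component of the motorboat's velocity must equal the flow: 5.19 sin θ = 3.78.
sin θ = 3.78 / 5.19 = 0.7283.
θ = arcsin(0.7283) = 46.746°.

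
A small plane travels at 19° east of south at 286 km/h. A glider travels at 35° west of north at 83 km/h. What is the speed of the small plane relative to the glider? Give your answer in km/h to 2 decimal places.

Taking east as x and north as y: small plane velocity = (93.112, -270.418) km/h; glider velocity = (-47.607, 67.990) km/h.
Velocity of small plane relative to glider = (93.112, -270.418) − (-47.607, 67.990) = (140.719, -338.408) km/h.
Magnitude = |(140.719, -338.408)| = 366.499 km/h.

366.50 km/h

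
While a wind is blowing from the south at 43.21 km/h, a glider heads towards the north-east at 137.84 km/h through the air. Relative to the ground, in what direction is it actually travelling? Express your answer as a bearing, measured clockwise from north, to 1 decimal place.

Taking east as x and north as y: velocity relative to the air = (97.468, 97.468) km/h; the air relative to ground = (0.000, 43.210) km/h.
Velocity relative to ground = (97.468, 97.468) + (0.000, 43.210) = (97.468, 140.678) km/h.
Bearing = atan2(97.47, 140.68) = 34.72° clockwise from north.

034.7°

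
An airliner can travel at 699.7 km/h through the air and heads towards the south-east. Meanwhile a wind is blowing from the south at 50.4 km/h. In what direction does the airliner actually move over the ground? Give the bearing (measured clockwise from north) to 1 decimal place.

Taking east as x and north as y: velocity relative to the air = (494.763, -494.763) km/h; the air relative to ground = (0.000, 50.400) km/h.
Velocity relative to ground = (494.763, -494.763) + (0.000, 50.400) = (494.763, -444.363) km/h.
Bearing = atan2(494.76, -444.36) = 131.93° clockwise from north.

131.9°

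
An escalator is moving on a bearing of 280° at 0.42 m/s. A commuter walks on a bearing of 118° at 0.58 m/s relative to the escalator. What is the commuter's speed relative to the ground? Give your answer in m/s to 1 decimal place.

Taking east as x and north as y: escalator velocity = (-0.414, 0.073) m/s; commuter velocity relative to escalator = (0.512, -0.272) m/s.
Velocity relative to ground = (-0.414, 0.073) + (0.512, -0.272) = (0.098, -0.199) m/s.
Speed = |(0.098, -0.199)| = 0.222 m/s.

0.2 m/s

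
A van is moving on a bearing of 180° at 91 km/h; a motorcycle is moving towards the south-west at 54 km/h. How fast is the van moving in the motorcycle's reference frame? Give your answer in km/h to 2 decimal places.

65.17 km/h

Taking east as x and north as y: van velocity = (0.000, -91.000) km/h; motorcycle velocity = (-38.184, -38.184) km/h.
Velocity of van relative to motorcycle = (0.000, -91.000) − (-38.184, -38.184) = (38.184, -52.816) km/h.
Magnitude = |(38.184, -52.816)| = 65.173 km/h.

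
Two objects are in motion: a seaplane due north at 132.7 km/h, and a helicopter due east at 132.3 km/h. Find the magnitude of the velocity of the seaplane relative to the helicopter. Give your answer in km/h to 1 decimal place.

187.4 km/h

Taking east as x and north as y: seaplane velocity = (0.000, 132.700) km/h; helicopter velocity = (132.300, 0.000) km/h.
Velocity of seaplane relative to helicopter = (0.000, 132.700) − (132.300, 0.000) = (-132.300, 132.700) km/h.
Magnitude = |(-132.300, 132.700)| = 187.384 km/h.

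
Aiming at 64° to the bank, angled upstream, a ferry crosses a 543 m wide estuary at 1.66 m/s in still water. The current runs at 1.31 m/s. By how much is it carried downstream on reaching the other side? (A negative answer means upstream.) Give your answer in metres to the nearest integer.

Perpendicular speed = 1.492 m/s; crossing time = 543 / 1.492 = 363.941 s.
Net downstream speed = 0.582 m/s.
Drift = 0.582 × 363.941 = 211.925 m (downstream).

212 m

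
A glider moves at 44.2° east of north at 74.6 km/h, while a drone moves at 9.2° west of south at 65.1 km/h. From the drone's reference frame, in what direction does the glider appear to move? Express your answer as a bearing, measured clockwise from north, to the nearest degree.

028°

Taking east as x and north as y: glider velocity = (52.009, 53.482) km/h; drone velocity = (-10.408, -64.263) km/h.
Velocity of glider relative to drone = (52.009, 53.482) − (-10.408, -64.263) = (62.417, 117.744) km/h.
Bearing = atan2(62.42, 117.74) = 27.93° clockwise from north.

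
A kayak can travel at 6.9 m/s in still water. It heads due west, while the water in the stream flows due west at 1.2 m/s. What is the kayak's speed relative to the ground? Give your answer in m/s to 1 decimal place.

Taking east as x and north as y: velocity relative to the water = (-6.900, 0.000) m/s; the water relative to ground = (-1.200, 0.000) m/s.
Velocity relative to ground = (-6.900, 0.000) + (-1.200, 0.000) = (-8.100, 0.000) m/s.
Speed = |(-8.100, 0.000)| = 8.100 m/s.

8.1 m/s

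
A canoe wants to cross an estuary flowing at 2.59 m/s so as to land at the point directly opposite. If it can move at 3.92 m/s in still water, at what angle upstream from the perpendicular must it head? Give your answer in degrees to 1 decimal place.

To cancel the current, the upstream component of the canoe's velocity must equal the flow: 3.92 sin θ = 2.59.
sin θ = 2.59 / 3.92 = 0.6607.
θ = arcsin(0.6607) = 41.354°.

41.4°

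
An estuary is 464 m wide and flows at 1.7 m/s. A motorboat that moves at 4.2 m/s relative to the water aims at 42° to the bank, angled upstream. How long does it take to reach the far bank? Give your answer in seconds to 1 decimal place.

The component of the motorboat's velocity perpendicular to the bank is 4.2 × sin 42° = 2.810 m/s.
The current is parallel to the bank, so it does not affect the crossing time.
Time = 464 / 2.810 = 165.104 s.

165.1 s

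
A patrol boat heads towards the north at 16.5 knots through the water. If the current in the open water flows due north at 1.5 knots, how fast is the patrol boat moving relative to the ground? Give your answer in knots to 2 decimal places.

18.00 knots

Taking east as x and north as y: velocity relative to the water = (0.000, 16.500) knots; the water relative to ground = (0.000, 1.500) knots.
Velocity relative to ground = (0.000, 16.500) + (0.000, 1.500) = (0.000, 18.000) knots.
Speed = |(0.000, 18.000)| = 18.000 knots.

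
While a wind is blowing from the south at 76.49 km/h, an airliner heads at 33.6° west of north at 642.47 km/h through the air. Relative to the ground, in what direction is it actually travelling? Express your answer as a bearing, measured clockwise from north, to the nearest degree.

Taking east as x and north as y: velocity relative to the air = (-355.537, 535.127) km/h; the air relative to ground = (0.000, 76.490) km/h.
Velocity relative to ground = (-355.537, 535.127) + (0.000, 76.490) = (-355.537, 611.617) km/h.
Bearing = atan2(-355.54, 611.62) = 329.83° clockwise from north.

330°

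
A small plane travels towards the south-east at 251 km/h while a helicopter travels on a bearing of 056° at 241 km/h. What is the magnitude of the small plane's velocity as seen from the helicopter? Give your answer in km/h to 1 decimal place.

313.0 km/h

Taking east as x and north as y: small plane velocity = (177.484, -177.484) km/h; helicopter velocity = (199.798, 134.765) km/h.
Velocity of small plane relative to helicopter = (177.484, -177.484) − (199.798, 134.765) = (-22.314, -312.249) km/h.
Magnitude = |(-22.314, -312.249)| = 313.046 km/h.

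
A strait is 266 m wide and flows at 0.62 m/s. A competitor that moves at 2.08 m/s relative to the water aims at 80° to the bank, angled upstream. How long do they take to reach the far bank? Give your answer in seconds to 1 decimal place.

The component of the competitor's velocity perpendicular to the bank is 2.08 × sin 80° = 2.048 m/s.
The flow acts along the bank and has no component across it.
Time = 266 / 2.048 = 129.857 s.

129.9 s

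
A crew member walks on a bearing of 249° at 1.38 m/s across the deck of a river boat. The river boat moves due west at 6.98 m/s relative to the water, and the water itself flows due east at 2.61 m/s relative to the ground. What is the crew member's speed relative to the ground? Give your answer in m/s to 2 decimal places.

5.68 m/s

In east/north components (m/s): crew member relative to river boat = (-1.288, -0.495); river boat relative to water = (-6.980, 0.000); water relative to ground = (2.610, 0.000).
Sum = (-5.658, -0.495) m/s.
Speed = |(-5.658, -0.495)| = 5.680 m/s.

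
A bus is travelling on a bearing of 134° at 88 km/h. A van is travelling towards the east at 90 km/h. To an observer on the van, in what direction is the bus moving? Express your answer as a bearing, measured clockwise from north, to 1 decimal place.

203.6°

Taking east as x and north as y: bus velocity = (63.302, -61.130) km/h; van velocity = (90.000, 0.000) km/h.
Velocity of bus relative to van = (63.302, -61.130) − (90.000, 0.000) = (-26.698, -61.130) km/h.
Bearing = atan2(-26.70, -61.13) = 203.59° clockwise from north.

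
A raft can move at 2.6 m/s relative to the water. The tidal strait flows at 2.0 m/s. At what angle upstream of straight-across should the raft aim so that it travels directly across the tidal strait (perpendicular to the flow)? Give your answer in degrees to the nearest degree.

50°

To cancel the current, the upstream component of the raft's velocity must equal the flow: 2.6 sin θ = 2.0.
sin θ = 2.0 / 2.6 = 0.7692.
θ = arcsin(0.7692) = 50.285°.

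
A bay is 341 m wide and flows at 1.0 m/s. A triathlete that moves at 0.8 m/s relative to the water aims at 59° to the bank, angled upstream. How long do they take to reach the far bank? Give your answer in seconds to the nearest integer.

497 s

The component of the triathlete's velocity perpendicular to the bank is 0.8 × sin 59° = 0.686 m/s.
The current is parallel to the bank, so it does not affect the crossing time.
Time = 341 / 0.686 = 497.277 s.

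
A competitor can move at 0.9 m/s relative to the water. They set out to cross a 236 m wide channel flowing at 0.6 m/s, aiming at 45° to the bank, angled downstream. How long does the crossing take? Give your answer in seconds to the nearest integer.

The component of the competitor's velocity perpendicular to the bank is 0.9 × sin 45° = 0.636 m/s.
The current is parallel to the bank, so it does not affect the crossing time.
Time = 236 / 0.636 = 370.838 s.

371 s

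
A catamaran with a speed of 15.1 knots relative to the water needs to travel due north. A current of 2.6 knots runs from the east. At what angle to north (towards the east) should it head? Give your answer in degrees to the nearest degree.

10°

The current pushes perpendicular to the desired track; the heading must have a component into the current equal to 2.6 knots: 15.1 sin θ = 2.6.
sin θ = 0.1722, so θ = 9.915°.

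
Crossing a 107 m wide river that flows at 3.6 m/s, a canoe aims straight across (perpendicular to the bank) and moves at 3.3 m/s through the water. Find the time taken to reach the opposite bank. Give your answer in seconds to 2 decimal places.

The component of the canoe's velocity perpendicular to the bank is 3.3 m/s.
The flow acts along the bank and has no component across it.
Time = 107 / 3.300 = 32.424 s.

32.42 s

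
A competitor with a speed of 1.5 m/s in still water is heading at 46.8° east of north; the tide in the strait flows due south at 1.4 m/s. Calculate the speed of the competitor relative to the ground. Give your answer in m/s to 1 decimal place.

1.2 m/s

Taking east as x and north as y: velocity relative to the water = (1.093, 1.027) m/s; the water relative to ground = (0.000, -1.400) m/s.
Velocity relative to ground = (1.093, 1.027) + (0.000, -1.400) = (1.093, -0.373) m/s.
Speed = |(1.093, -0.373)| = 1.155 m/s.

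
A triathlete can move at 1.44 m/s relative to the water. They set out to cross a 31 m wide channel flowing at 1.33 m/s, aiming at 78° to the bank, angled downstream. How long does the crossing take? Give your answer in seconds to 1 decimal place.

22.0 s

The component of the triathlete's velocity perpendicular to the bank is 1.44 × sin 78° = 1.409 m/s.
The flow acts along the bank and has no component across it.
Time = 31 / 1.409 = 22.009 s.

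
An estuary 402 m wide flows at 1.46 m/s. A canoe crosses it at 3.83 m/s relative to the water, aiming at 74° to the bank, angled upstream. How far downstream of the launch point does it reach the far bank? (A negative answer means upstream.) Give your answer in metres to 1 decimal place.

Perpendicular speed = 3.682 m/s; crossing time = 402 / 3.682 = 109.191 s.
Net downstream speed = 0.404 m/s.
Drift = 0.404 × 109.191 = 44.147 m (downstream).

44.1 m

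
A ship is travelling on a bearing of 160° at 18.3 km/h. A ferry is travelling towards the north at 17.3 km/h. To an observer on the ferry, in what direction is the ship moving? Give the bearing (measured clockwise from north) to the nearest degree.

Taking east as x and north as y: ship velocity = (6.259, -17.196) km/h; ferry velocity = (0.000, 17.300) km/h.
Velocity of ship relative to ferry = (6.259, -17.196) − (0.000, 17.300) = (6.259, -34.496) km/h.
Bearing = atan2(6.26, -34.50) = 169.72° clockwise from north.

170°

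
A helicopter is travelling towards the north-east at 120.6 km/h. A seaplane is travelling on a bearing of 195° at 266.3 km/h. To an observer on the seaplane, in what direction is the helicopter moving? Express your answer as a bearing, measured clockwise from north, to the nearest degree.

Taking east as x and north as y: helicopter velocity = (85.277, 85.277) km/h; seaplane velocity = (-68.924, -257.226) km/h.
Velocity of helicopter relative to seaplane = (85.277, 85.277) − (-68.924, -257.226) = (154.201, 342.503) km/h.
Bearing = atan2(154.20, 342.50) = 24.24° clockwise from north.

024°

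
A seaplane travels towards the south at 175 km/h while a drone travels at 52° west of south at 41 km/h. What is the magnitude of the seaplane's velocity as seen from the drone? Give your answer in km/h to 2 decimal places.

Taking east as x and north as y: seaplane velocity = (0.000, -175.000) km/h; drone velocity = (-32.308, -25.242) km/h.
Velocity of seaplane relative to drone = (0.000, -175.000) − (-32.308, -25.242) = (32.308, -149.758) km/h.
Magnitude = |(32.308, -149.758)| = 153.203 km/h.

153.20 km/h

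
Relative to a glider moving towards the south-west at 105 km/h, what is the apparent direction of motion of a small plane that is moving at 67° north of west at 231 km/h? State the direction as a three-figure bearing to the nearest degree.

Taking east as x and north as y: small plane velocity = (-90.259, 212.637) km/h; glider velocity = (-74.246, -74.246) km/h.
Velocity of small plane relative to glider = (-90.259, 212.637) − (-74.246, -74.246) = (-16.013, 286.883) km/h.
Bearing = atan2(-16.01, 286.88) = 356.81° clockwise from north.

357°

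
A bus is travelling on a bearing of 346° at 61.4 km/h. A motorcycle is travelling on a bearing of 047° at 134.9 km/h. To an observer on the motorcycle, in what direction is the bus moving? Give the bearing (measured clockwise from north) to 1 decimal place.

254.1°

Taking east as x and north as y: bus velocity = (-14.854, 59.576) km/h; motorcycle velocity = (98.660, 92.002) km/h.
Velocity of bus relative to motorcycle = (-14.854, 59.576) − (98.660, 92.002) = (-113.514, -32.425) km/h.
Bearing = atan2(-113.51, -32.43) = 254.06° clockwise from north.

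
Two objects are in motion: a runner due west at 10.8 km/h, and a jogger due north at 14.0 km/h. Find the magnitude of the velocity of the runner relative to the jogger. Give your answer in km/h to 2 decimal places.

17.68 km/h

Taking east as x and north as y: runner velocity = (-10.800, 0.000) km/h; jogger velocity = (0.000, 14.000) km/h.
Velocity of runner relative to jogger = (-10.800, 0.000) − (0.000, 14.000) = (-10.800, -14.000) km/h.
Magnitude = |(-10.800, -14.000)| = 17.682 km/h.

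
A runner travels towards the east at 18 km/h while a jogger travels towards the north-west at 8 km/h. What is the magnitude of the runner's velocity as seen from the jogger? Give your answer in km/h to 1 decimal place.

Taking east as x and north as y: runner velocity = (18.000, 0.000) km/h; jogger velocity = (-5.657, 5.657) km/h.
Velocity of runner relative to jogger = (18.000, 0.000) − (-5.657, 5.657) = (23.657, -5.657) km/h.
Magnitude = |(23.657, -5.657)| = 24.324 km/h.

24.3 km/h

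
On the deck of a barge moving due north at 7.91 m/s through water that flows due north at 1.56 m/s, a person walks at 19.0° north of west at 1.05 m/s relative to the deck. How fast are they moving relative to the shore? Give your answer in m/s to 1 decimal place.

9.9 m/s

In east/north components (m/s): person relative to barge = (-0.993, 0.342); barge relative to water = (0.000, 7.910); water relative to ground = (0.000, 1.560).
Sum = (-0.993, 9.812) m/s.
Speed = |(-0.993, 9.812)| = 9.862 m/s.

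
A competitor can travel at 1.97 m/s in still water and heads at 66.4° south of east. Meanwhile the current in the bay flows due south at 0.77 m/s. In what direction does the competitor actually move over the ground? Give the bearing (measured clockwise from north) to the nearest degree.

163°

Taking east as x and north as y: velocity relative to the water = (0.789, -1.805) m/s; the water relative to ground = (0.000, -0.770) m/s.
Velocity relative to ground = (0.789, -1.805) + (0.000, -0.770) = (0.789, -2.575) m/s.
Bearing = atan2(0.79, -2.58) = 162.97° clockwise from north.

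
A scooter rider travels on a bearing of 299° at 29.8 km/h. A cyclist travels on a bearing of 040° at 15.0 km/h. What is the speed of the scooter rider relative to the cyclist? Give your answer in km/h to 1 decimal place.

35.8 km/h

Taking east as x and north as y: scooter rider velocity = (-26.064, 14.447) km/h; cyclist velocity = (9.642, 11.491) km/h.
Velocity of scooter rider relative to cyclist = (-26.064, 14.447) − (9.642, 11.491) = (-35.705, 2.957) km/h.
Magnitude = |(-35.705, 2.957)| = 35.828 km/h.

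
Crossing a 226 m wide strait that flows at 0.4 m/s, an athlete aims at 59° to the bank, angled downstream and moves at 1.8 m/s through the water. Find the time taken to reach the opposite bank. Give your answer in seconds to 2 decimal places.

The component of the athlete's velocity perpendicular to the bank is 1.8 × sin 59° = 1.543 m/s.
Only the cross-stream component determines the crossing time; the current contributes nothing perpendicular to the bank.
Time = 226 / 1.543 = 146.477 s.

146.48 s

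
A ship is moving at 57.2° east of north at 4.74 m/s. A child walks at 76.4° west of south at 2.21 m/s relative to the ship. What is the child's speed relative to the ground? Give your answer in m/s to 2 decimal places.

Taking east as x and north as y: ship velocity = (3.984, 2.568) m/s; child velocity relative to ship = (-2.148, -0.520) m/s.
Velocity relative to ground = (3.984, 2.568) + (-2.148, -0.520) = (1.836, 2.048) m/s.
Speed = |(1.836, 2.048)| = 2.751 m/s.

2.75 m/s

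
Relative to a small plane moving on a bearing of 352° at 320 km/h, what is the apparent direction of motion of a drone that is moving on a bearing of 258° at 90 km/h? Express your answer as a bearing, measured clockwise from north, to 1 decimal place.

Taking east as x and north as y: drone velocity = (-88.033, -18.712) km/h; small plane velocity = (-44.535, 316.886) km/h.
Velocity of drone relative to small plane = (-88.033, -18.712) − (-44.535, 316.886) = (-43.498, -335.598) km/h.
Bearing = atan2(-43.50, -335.60) = 187.39° clockwise from north.

187.4°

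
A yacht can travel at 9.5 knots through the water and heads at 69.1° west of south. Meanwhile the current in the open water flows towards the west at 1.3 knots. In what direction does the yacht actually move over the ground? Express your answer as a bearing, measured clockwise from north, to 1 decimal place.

251.6°

Taking east as x and north as y: velocity relative to the water = (-8.875, -3.389) knots; the water relative to ground = (-1.300, 0.000) knots.
Velocity relative to ground = (-8.875, -3.389) + (-1.300, 0.000) = (-10.175, -3.389) knots.
Bearing = atan2(-10.17, -3.39) = 251.58° clockwise from north.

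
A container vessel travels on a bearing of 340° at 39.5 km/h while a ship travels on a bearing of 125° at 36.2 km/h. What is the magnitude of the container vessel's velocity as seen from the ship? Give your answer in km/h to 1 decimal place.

72.2 km/h

Taking east as x and north as y: container vessel velocity = (-13.510, 37.118) km/h; ship velocity = (29.653, -20.763) km/h.
Velocity of container vessel relative to ship = (-13.510, 37.118) − (29.653, -20.763) = (-43.163, 57.881) km/h.
Magnitude = |(-43.163, 57.881)| = 72.203 km/h.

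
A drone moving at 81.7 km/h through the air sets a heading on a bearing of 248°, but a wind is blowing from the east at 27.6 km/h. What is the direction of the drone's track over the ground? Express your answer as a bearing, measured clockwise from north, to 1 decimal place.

253.5°

Taking east as x and north as y: velocity relative to the air = (-75.751, -30.605) km/h; the air relative to ground = (-27.600, 0.000) km/h.
Velocity relative to ground = (-75.751, -30.605) + (-27.600, 0.000) = (-103.351, -30.605) km/h.
Bearing = atan2(-103.35, -30.61) = 253.50° clockwise from north.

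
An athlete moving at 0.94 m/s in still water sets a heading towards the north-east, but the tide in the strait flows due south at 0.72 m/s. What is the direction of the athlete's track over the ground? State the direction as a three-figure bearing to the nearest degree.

095°

Taking east as x and north as y: velocity relative to the water = (0.665, 0.665) m/s; the water relative to ground = (0.000, -0.720) m/s.
Velocity relative to ground = (0.665, 0.665) + (0.000, -0.720) = (0.665, -0.055) m/s.
Bearing = atan2(0.66, -0.06) = 94.76° clockwise from north.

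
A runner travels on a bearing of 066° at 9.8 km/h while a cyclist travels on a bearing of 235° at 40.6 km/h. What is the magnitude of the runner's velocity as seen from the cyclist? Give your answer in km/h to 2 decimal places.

Taking east as x and north as y: runner velocity = (8.953, 3.986) km/h; cyclist velocity = (-33.258, -23.287) km/h.
Velocity of runner relative to cyclist = (8.953, 3.986) − (-33.258, -23.287) = (42.210, 27.273) km/h.
Magnitude = |(42.210, 27.273)| = 50.255 km/h.

50.25 km/h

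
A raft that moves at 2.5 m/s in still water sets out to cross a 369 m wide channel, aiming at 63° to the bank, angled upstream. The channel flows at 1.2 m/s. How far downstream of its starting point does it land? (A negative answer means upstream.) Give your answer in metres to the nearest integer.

Perpendicular speed = 2.228 m/s; crossing time = 369 / 2.228 = 165.655 s.
Net downstream speed = 0.065 m/s.
Drift = 0.065 × 165.655 = 10.772 m (downstream).

11 m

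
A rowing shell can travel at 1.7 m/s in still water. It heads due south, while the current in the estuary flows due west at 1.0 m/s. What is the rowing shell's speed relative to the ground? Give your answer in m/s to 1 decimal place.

Taking east as x and north as y: velocity relative to the water = (0.000, -1.700) m/s; the water relative to ground = (-1.000, 0.000) m/s.
Velocity relative to ground = (0.000, -1.700) + (-1.000, 0.000) = (-1.000, -1.700) m/s.
Speed = |(-1.000, -1.700)| = 1.972 m/s.

2.0 m/s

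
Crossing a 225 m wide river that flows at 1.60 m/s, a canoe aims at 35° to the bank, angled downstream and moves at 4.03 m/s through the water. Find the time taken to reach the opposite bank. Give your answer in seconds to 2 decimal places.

The component of the canoe's velocity perpendicular to the bank is 4.03 × sin 35° = 2.312 m/s.
Only the cross-stream component determines the crossing time; the current contributes nothing perpendicular to the bank.
Time = 225 / 2.312 = 97.339 s.

97.34 s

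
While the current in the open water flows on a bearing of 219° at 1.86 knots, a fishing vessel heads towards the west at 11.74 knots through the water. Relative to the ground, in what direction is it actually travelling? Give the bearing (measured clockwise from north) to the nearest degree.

Taking east as x and north as y: velocity relative to the water = (-11.740, 0.000) knots; the water relative to ground = (-1.171, -1.445) knots.
Velocity relative to ground = (-11.740, 0.000) + (-1.171, -1.445) = (-12.911, -1.445) knots.
Bearing = atan2(-12.91, -1.45) = 263.61° clockwise from north.

264°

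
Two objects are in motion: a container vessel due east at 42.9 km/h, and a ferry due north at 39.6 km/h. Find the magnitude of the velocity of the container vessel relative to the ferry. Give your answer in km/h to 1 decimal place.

58.4 km/h

Taking east as x and north as y: container vessel velocity = (42.900, 0.000) km/h; ferry velocity = (0.000, 39.600) km/h.
Velocity of container vessel relative to ferry = (42.900, 0.000) − (0.000, 39.600) = (42.900, -39.600) km/h.
Magnitude = |(42.900, -39.600)| = 58.383 km/h.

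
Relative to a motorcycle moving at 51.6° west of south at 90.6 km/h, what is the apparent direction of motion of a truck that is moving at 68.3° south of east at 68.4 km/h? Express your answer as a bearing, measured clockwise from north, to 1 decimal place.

094.3°

Taking east as x and north as y: truck velocity = (25.291, -63.553) km/h; motorcycle velocity = (-71.003, -56.276) km/h.
Velocity of truck relative to motorcycle = (25.291, -63.553) − (-71.003, -56.276) = (96.293, -7.277) km/h.
Bearing = atan2(96.29, -7.28) = 94.32° clockwise from north.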